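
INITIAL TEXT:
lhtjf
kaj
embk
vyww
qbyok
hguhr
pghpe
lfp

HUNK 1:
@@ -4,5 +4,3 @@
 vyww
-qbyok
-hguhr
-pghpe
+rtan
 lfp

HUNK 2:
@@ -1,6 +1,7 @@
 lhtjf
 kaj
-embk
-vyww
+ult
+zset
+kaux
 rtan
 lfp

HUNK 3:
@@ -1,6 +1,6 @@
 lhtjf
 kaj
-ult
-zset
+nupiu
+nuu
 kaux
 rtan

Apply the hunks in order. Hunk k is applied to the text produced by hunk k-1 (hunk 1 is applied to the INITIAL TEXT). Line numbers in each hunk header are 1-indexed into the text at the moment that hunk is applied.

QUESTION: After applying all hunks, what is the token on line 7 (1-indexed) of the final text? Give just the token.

Answer: lfp

Derivation:
Hunk 1: at line 4 remove [qbyok,hguhr,pghpe] add [rtan] -> 6 lines: lhtjf kaj embk vyww rtan lfp
Hunk 2: at line 1 remove [embk,vyww] add [ult,zset,kaux] -> 7 lines: lhtjf kaj ult zset kaux rtan lfp
Hunk 3: at line 1 remove [ult,zset] add [nupiu,nuu] -> 7 lines: lhtjf kaj nupiu nuu kaux rtan lfp
Final line 7: lfp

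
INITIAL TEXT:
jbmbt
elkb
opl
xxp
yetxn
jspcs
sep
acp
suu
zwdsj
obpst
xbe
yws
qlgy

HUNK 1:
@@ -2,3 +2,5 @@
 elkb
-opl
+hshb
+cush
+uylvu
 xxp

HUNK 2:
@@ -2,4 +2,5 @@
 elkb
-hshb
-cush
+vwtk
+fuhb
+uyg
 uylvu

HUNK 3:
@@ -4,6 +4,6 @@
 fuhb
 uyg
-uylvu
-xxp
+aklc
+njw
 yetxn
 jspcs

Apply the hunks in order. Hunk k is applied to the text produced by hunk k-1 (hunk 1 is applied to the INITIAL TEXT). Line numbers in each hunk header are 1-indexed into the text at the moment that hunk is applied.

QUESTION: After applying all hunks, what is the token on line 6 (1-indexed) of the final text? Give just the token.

Answer: aklc

Derivation:
Hunk 1: at line 2 remove [opl] add [hshb,cush,uylvu] -> 16 lines: jbmbt elkb hshb cush uylvu xxp yetxn jspcs sep acp suu zwdsj obpst xbe yws qlgy
Hunk 2: at line 2 remove [hshb,cush] add [vwtk,fuhb,uyg] -> 17 lines: jbmbt elkb vwtk fuhb uyg uylvu xxp yetxn jspcs sep acp suu zwdsj obpst xbe yws qlgy
Hunk 3: at line 4 remove [uylvu,xxp] add [aklc,njw] -> 17 lines: jbmbt elkb vwtk fuhb uyg aklc njw yetxn jspcs sep acp suu zwdsj obpst xbe yws qlgy
Final line 6: aklc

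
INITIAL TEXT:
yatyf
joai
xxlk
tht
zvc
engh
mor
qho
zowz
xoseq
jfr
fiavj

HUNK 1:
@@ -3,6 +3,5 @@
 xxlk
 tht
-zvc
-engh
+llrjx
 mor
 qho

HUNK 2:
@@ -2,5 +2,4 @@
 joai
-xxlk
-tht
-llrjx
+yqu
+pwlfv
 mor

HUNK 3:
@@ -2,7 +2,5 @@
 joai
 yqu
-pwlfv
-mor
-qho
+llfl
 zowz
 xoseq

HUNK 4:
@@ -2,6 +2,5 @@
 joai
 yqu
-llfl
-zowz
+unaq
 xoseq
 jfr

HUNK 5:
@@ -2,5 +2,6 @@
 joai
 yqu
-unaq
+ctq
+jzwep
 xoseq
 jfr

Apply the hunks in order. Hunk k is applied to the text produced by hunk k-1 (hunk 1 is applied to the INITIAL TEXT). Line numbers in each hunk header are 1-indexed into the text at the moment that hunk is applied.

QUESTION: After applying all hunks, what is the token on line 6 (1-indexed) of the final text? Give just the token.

Answer: xoseq

Derivation:
Hunk 1: at line 3 remove [zvc,engh] add [llrjx] -> 11 lines: yatyf joai xxlk tht llrjx mor qho zowz xoseq jfr fiavj
Hunk 2: at line 2 remove [xxlk,tht,llrjx] add [yqu,pwlfv] -> 10 lines: yatyf joai yqu pwlfv mor qho zowz xoseq jfr fiavj
Hunk 3: at line 2 remove [pwlfv,mor,qho] add [llfl] -> 8 lines: yatyf joai yqu llfl zowz xoseq jfr fiavj
Hunk 4: at line 2 remove [llfl,zowz] add [unaq] -> 7 lines: yatyf joai yqu unaq xoseq jfr fiavj
Hunk 5: at line 2 remove [unaq] add [ctq,jzwep] -> 8 lines: yatyf joai yqu ctq jzwep xoseq jfr fiavj
Final line 6: xoseq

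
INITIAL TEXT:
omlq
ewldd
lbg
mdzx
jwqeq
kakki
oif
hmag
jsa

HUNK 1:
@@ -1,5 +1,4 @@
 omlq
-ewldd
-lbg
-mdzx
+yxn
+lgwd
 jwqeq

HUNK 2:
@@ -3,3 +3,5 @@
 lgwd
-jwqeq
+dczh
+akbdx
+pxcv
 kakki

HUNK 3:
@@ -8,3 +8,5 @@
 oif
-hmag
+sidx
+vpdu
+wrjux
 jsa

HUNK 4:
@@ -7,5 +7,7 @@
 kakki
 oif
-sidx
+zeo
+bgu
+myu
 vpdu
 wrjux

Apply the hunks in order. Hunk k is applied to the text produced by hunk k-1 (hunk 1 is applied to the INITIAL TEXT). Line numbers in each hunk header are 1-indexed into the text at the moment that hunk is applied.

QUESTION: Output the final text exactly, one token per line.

Answer: omlq
yxn
lgwd
dczh
akbdx
pxcv
kakki
oif
zeo
bgu
myu
vpdu
wrjux
jsa

Derivation:
Hunk 1: at line 1 remove [ewldd,lbg,mdzx] add [yxn,lgwd] -> 8 lines: omlq yxn lgwd jwqeq kakki oif hmag jsa
Hunk 2: at line 3 remove [jwqeq] add [dczh,akbdx,pxcv] -> 10 lines: omlq yxn lgwd dczh akbdx pxcv kakki oif hmag jsa
Hunk 3: at line 8 remove [hmag] add [sidx,vpdu,wrjux] -> 12 lines: omlq yxn lgwd dczh akbdx pxcv kakki oif sidx vpdu wrjux jsa
Hunk 4: at line 7 remove [sidx] add [zeo,bgu,myu] -> 14 lines: omlq yxn lgwd dczh akbdx pxcv kakki oif zeo bgu myu vpdu wrjux jsa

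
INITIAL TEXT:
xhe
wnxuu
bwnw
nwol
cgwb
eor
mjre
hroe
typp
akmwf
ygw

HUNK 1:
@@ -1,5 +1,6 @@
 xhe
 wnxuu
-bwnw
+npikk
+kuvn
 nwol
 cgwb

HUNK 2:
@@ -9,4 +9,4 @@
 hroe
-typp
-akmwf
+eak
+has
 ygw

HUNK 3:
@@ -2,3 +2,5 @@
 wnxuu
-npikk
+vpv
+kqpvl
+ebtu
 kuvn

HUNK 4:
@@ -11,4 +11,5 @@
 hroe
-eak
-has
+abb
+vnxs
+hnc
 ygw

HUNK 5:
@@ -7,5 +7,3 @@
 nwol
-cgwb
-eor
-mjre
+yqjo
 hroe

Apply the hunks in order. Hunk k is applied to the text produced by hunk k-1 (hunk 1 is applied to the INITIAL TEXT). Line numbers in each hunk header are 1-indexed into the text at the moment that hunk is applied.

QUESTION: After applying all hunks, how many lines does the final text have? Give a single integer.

Answer: 13

Derivation:
Hunk 1: at line 1 remove [bwnw] add [npikk,kuvn] -> 12 lines: xhe wnxuu npikk kuvn nwol cgwb eor mjre hroe typp akmwf ygw
Hunk 2: at line 9 remove [typp,akmwf] add [eak,has] -> 12 lines: xhe wnxuu npikk kuvn nwol cgwb eor mjre hroe eak has ygw
Hunk 3: at line 2 remove [npikk] add [vpv,kqpvl,ebtu] -> 14 lines: xhe wnxuu vpv kqpvl ebtu kuvn nwol cgwb eor mjre hroe eak has ygw
Hunk 4: at line 11 remove [eak,has] add [abb,vnxs,hnc] -> 15 lines: xhe wnxuu vpv kqpvl ebtu kuvn nwol cgwb eor mjre hroe abb vnxs hnc ygw
Hunk 5: at line 7 remove [cgwb,eor,mjre] add [yqjo] -> 13 lines: xhe wnxuu vpv kqpvl ebtu kuvn nwol yqjo hroe abb vnxs hnc ygw
Final line count: 13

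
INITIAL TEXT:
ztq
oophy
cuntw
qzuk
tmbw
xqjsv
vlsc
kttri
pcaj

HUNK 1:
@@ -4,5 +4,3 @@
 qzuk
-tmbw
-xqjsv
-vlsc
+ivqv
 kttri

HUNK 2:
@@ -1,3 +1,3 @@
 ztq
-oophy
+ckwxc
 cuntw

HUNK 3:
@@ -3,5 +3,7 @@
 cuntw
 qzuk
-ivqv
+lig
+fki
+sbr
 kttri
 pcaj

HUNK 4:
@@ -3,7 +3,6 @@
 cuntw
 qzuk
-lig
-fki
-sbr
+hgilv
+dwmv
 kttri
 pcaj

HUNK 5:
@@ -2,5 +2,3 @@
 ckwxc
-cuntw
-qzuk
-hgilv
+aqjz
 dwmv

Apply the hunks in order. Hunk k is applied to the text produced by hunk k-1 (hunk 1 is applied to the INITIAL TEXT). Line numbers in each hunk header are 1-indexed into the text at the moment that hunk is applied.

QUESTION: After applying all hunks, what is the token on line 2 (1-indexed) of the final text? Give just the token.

Hunk 1: at line 4 remove [tmbw,xqjsv,vlsc] add [ivqv] -> 7 lines: ztq oophy cuntw qzuk ivqv kttri pcaj
Hunk 2: at line 1 remove [oophy] add [ckwxc] -> 7 lines: ztq ckwxc cuntw qzuk ivqv kttri pcaj
Hunk 3: at line 3 remove [ivqv] add [lig,fki,sbr] -> 9 lines: ztq ckwxc cuntw qzuk lig fki sbr kttri pcaj
Hunk 4: at line 3 remove [lig,fki,sbr] add [hgilv,dwmv] -> 8 lines: ztq ckwxc cuntw qzuk hgilv dwmv kttri pcaj
Hunk 5: at line 2 remove [cuntw,qzuk,hgilv] add [aqjz] -> 6 lines: ztq ckwxc aqjz dwmv kttri pcaj
Final line 2: ckwxc

Answer: ckwxc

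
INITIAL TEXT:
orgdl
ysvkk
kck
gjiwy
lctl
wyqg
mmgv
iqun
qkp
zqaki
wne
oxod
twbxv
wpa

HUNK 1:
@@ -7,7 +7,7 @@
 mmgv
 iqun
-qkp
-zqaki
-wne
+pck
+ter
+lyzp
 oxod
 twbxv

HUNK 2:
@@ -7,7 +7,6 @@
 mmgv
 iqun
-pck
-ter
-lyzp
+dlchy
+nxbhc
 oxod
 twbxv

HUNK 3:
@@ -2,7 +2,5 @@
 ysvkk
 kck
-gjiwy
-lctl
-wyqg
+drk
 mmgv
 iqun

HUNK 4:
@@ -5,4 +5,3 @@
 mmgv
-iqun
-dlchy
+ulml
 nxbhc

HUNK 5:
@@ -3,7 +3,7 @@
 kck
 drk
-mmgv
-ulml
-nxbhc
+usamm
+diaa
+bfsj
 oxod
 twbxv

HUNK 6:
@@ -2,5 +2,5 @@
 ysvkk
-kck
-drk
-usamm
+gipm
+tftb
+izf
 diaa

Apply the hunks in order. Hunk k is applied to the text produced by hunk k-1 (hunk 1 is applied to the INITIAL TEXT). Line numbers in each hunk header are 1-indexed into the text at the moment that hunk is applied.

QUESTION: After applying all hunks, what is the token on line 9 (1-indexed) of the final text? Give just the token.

Hunk 1: at line 7 remove [qkp,zqaki,wne] add [pck,ter,lyzp] -> 14 lines: orgdl ysvkk kck gjiwy lctl wyqg mmgv iqun pck ter lyzp oxod twbxv wpa
Hunk 2: at line 7 remove [pck,ter,lyzp] add [dlchy,nxbhc] -> 13 lines: orgdl ysvkk kck gjiwy lctl wyqg mmgv iqun dlchy nxbhc oxod twbxv wpa
Hunk 3: at line 2 remove [gjiwy,lctl,wyqg] add [drk] -> 11 lines: orgdl ysvkk kck drk mmgv iqun dlchy nxbhc oxod twbxv wpa
Hunk 4: at line 5 remove [iqun,dlchy] add [ulml] -> 10 lines: orgdl ysvkk kck drk mmgv ulml nxbhc oxod twbxv wpa
Hunk 5: at line 3 remove [mmgv,ulml,nxbhc] add [usamm,diaa,bfsj] -> 10 lines: orgdl ysvkk kck drk usamm diaa bfsj oxod twbxv wpa
Hunk 6: at line 2 remove [kck,drk,usamm] add [gipm,tftb,izf] -> 10 lines: orgdl ysvkk gipm tftb izf diaa bfsj oxod twbxv wpa
Final line 9: twbxv

Answer: twbxv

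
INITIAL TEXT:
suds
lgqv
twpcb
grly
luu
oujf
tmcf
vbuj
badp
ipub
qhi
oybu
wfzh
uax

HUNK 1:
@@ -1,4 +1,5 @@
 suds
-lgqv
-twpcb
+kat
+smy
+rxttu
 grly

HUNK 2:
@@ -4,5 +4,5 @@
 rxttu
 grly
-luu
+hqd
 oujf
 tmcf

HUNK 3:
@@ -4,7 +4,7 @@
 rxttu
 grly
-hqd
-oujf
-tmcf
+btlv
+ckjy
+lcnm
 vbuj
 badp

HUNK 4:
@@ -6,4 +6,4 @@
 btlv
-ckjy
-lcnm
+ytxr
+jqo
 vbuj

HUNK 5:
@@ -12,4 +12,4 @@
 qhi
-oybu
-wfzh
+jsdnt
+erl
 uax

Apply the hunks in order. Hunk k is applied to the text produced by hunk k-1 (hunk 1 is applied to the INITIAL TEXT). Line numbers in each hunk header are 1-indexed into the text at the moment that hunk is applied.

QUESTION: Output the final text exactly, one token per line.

Answer: suds
kat
smy
rxttu
grly
btlv
ytxr
jqo
vbuj
badp
ipub
qhi
jsdnt
erl
uax

Derivation:
Hunk 1: at line 1 remove [lgqv,twpcb] add [kat,smy,rxttu] -> 15 lines: suds kat smy rxttu grly luu oujf tmcf vbuj badp ipub qhi oybu wfzh uax
Hunk 2: at line 4 remove [luu] add [hqd] -> 15 lines: suds kat smy rxttu grly hqd oujf tmcf vbuj badp ipub qhi oybu wfzh uax
Hunk 3: at line 4 remove [hqd,oujf,tmcf] add [btlv,ckjy,lcnm] -> 15 lines: suds kat smy rxttu grly btlv ckjy lcnm vbuj badp ipub qhi oybu wfzh uax
Hunk 4: at line 6 remove [ckjy,lcnm] add [ytxr,jqo] -> 15 lines: suds kat smy rxttu grly btlv ytxr jqo vbuj badp ipub qhi oybu wfzh uax
Hunk 5: at line 12 remove [oybu,wfzh] add [jsdnt,erl] -> 15 lines: suds kat smy rxttu grly btlv ytxr jqo vbuj badp ipub qhi jsdnt erl uax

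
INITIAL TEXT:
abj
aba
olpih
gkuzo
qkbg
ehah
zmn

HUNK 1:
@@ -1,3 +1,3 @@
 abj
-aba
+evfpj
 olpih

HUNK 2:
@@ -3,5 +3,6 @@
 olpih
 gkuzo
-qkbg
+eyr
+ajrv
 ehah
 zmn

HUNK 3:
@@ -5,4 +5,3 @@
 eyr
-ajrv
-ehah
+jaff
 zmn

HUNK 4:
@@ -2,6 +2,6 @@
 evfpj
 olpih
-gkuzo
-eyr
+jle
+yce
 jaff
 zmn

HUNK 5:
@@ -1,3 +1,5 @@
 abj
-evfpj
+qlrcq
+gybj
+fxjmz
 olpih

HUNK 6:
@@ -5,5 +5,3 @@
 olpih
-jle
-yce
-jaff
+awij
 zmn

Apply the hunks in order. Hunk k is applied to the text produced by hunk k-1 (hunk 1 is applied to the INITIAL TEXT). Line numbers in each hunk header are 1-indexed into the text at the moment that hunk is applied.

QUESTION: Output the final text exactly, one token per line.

Answer: abj
qlrcq
gybj
fxjmz
olpih
awij
zmn

Derivation:
Hunk 1: at line 1 remove [aba] add [evfpj] -> 7 lines: abj evfpj olpih gkuzo qkbg ehah zmn
Hunk 2: at line 3 remove [qkbg] add [eyr,ajrv] -> 8 lines: abj evfpj olpih gkuzo eyr ajrv ehah zmn
Hunk 3: at line 5 remove [ajrv,ehah] add [jaff] -> 7 lines: abj evfpj olpih gkuzo eyr jaff zmn
Hunk 4: at line 2 remove [gkuzo,eyr] add [jle,yce] -> 7 lines: abj evfpj olpih jle yce jaff zmn
Hunk 5: at line 1 remove [evfpj] add [qlrcq,gybj,fxjmz] -> 9 lines: abj qlrcq gybj fxjmz olpih jle yce jaff zmn
Hunk 6: at line 5 remove [jle,yce,jaff] add [awij] -> 7 lines: abj qlrcq gybj fxjmz olpih awij zmn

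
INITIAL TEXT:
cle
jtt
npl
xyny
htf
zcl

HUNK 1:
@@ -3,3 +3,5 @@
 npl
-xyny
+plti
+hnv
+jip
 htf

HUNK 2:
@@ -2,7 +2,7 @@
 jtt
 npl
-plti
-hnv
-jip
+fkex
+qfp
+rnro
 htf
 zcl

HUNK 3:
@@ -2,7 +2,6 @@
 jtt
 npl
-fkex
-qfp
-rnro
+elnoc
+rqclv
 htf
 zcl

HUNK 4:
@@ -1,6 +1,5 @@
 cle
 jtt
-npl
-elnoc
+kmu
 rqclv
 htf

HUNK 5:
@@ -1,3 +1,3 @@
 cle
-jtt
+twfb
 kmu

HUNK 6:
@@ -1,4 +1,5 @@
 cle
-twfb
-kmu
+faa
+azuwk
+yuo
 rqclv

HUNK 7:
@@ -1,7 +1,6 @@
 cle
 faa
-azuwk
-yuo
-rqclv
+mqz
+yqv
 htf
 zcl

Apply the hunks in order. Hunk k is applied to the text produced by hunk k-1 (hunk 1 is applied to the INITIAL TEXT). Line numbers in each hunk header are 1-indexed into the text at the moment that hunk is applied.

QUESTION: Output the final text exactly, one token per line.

Answer: cle
faa
mqz
yqv
htf
zcl

Derivation:
Hunk 1: at line 3 remove [xyny] add [plti,hnv,jip] -> 8 lines: cle jtt npl plti hnv jip htf zcl
Hunk 2: at line 2 remove [plti,hnv,jip] add [fkex,qfp,rnro] -> 8 lines: cle jtt npl fkex qfp rnro htf zcl
Hunk 3: at line 2 remove [fkex,qfp,rnro] add [elnoc,rqclv] -> 7 lines: cle jtt npl elnoc rqclv htf zcl
Hunk 4: at line 1 remove [npl,elnoc] add [kmu] -> 6 lines: cle jtt kmu rqclv htf zcl
Hunk 5: at line 1 remove [jtt] add [twfb] -> 6 lines: cle twfb kmu rqclv htf zcl
Hunk 6: at line 1 remove [twfb,kmu] add [faa,azuwk,yuo] -> 7 lines: cle faa azuwk yuo rqclv htf zcl
Hunk 7: at line 1 remove [azuwk,yuo,rqclv] add [mqz,yqv] -> 6 lines: cle faa mqz yqv htf zcl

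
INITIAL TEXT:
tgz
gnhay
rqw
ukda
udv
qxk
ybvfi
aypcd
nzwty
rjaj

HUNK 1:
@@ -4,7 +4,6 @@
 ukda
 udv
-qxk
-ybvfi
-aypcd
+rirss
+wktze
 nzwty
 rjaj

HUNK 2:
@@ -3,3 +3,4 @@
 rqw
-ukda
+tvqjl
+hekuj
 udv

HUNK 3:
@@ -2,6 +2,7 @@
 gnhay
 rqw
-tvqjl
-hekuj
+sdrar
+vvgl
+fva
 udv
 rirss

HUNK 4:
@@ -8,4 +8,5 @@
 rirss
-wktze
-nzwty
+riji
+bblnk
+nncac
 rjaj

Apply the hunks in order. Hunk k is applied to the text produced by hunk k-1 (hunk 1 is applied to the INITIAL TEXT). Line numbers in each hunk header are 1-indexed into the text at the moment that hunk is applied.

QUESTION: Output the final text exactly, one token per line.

Answer: tgz
gnhay
rqw
sdrar
vvgl
fva
udv
rirss
riji
bblnk
nncac
rjaj

Derivation:
Hunk 1: at line 4 remove [qxk,ybvfi,aypcd] add [rirss,wktze] -> 9 lines: tgz gnhay rqw ukda udv rirss wktze nzwty rjaj
Hunk 2: at line 3 remove [ukda] add [tvqjl,hekuj] -> 10 lines: tgz gnhay rqw tvqjl hekuj udv rirss wktze nzwty rjaj
Hunk 3: at line 2 remove [tvqjl,hekuj] add [sdrar,vvgl,fva] -> 11 lines: tgz gnhay rqw sdrar vvgl fva udv rirss wktze nzwty rjaj
Hunk 4: at line 8 remove [wktze,nzwty] add [riji,bblnk,nncac] -> 12 lines: tgz gnhay rqw sdrar vvgl fva udv rirss riji bblnk nncac rjaj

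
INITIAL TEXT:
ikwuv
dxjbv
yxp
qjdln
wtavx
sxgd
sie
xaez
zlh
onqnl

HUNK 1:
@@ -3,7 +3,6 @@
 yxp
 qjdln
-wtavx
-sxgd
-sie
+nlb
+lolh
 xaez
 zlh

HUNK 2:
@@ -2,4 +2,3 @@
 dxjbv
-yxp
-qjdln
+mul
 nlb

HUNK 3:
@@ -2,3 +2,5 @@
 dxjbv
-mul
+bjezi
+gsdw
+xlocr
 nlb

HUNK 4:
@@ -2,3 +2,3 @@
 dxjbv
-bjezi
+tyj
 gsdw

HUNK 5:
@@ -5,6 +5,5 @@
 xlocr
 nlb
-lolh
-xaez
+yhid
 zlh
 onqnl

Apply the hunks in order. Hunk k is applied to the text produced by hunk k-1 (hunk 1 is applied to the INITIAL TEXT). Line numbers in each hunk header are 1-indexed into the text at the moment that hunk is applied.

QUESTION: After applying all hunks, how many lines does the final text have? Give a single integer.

Answer: 9

Derivation:
Hunk 1: at line 3 remove [wtavx,sxgd,sie] add [nlb,lolh] -> 9 lines: ikwuv dxjbv yxp qjdln nlb lolh xaez zlh onqnl
Hunk 2: at line 2 remove [yxp,qjdln] add [mul] -> 8 lines: ikwuv dxjbv mul nlb lolh xaez zlh onqnl
Hunk 3: at line 2 remove [mul] add [bjezi,gsdw,xlocr] -> 10 lines: ikwuv dxjbv bjezi gsdw xlocr nlb lolh xaez zlh onqnl
Hunk 4: at line 2 remove [bjezi] add [tyj] -> 10 lines: ikwuv dxjbv tyj gsdw xlocr nlb lolh xaez zlh onqnl
Hunk 5: at line 5 remove [lolh,xaez] add [yhid] -> 9 lines: ikwuv dxjbv tyj gsdw xlocr nlb yhid zlh onqnl
Final line count: 9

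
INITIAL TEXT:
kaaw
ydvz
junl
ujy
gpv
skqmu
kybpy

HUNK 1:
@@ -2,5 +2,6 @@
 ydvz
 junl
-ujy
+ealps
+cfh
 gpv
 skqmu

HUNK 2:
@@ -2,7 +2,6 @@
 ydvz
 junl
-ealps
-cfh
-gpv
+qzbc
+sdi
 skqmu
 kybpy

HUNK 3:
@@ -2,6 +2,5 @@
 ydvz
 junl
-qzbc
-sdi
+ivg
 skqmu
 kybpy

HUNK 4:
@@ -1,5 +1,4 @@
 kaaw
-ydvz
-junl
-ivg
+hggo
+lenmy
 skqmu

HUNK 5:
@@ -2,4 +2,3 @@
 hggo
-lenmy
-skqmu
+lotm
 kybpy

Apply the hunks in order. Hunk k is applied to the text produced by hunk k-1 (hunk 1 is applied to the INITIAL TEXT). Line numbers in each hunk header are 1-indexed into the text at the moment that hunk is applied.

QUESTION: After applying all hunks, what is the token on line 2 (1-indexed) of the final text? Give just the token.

Hunk 1: at line 2 remove [ujy] add [ealps,cfh] -> 8 lines: kaaw ydvz junl ealps cfh gpv skqmu kybpy
Hunk 2: at line 2 remove [ealps,cfh,gpv] add [qzbc,sdi] -> 7 lines: kaaw ydvz junl qzbc sdi skqmu kybpy
Hunk 3: at line 2 remove [qzbc,sdi] add [ivg] -> 6 lines: kaaw ydvz junl ivg skqmu kybpy
Hunk 4: at line 1 remove [ydvz,junl,ivg] add [hggo,lenmy] -> 5 lines: kaaw hggo lenmy skqmu kybpy
Hunk 5: at line 2 remove [lenmy,skqmu] add [lotm] -> 4 lines: kaaw hggo lotm kybpy
Final line 2: hggo

Answer: hggo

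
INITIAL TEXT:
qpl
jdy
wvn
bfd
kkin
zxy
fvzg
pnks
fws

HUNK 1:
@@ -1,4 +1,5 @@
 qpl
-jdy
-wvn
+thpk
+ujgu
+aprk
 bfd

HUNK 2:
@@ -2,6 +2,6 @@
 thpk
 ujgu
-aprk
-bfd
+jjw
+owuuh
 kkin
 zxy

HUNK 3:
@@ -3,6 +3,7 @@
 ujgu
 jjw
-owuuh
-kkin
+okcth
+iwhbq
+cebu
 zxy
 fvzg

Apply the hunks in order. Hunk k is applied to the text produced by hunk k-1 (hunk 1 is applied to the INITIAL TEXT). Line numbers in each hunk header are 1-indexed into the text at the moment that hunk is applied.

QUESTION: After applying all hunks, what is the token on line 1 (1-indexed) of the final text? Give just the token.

Hunk 1: at line 1 remove [jdy,wvn] add [thpk,ujgu,aprk] -> 10 lines: qpl thpk ujgu aprk bfd kkin zxy fvzg pnks fws
Hunk 2: at line 2 remove [aprk,bfd] add [jjw,owuuh] -> 10 lines: qpl thpk ujgu jjw owuuh kkin zxy fvzg pnks fws
Hunk 3: at line 3 remove [owuuh,kkin] add [okcth,iwhbq,cebu] -> 11 lines: qpl thpk ujgu jjw okcth iwhbq cebu zxy fvzg pnks fws
Final line 1: qpl

Answer: qpl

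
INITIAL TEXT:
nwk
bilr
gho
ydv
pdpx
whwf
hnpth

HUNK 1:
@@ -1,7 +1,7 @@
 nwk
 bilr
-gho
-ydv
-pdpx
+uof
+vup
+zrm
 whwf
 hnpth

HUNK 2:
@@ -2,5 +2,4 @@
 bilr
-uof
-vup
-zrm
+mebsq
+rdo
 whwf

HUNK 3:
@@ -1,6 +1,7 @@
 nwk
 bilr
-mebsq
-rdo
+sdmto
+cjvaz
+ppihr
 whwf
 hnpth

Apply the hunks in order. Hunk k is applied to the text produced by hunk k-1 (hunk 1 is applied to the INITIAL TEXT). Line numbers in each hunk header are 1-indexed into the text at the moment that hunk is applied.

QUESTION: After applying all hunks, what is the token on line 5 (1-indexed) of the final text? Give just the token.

Hunk 1: at line 1 remove [gho,ydv,pdpx] add [uof,vup,zrm] -> 7 lines: nwk bilr uof vup zrm whwf hnpth
Hunk 2: at line 2 remove [uof,vup,zrm] add [mebsq,rdo] -> 6 lines: nwk bilr mebsq rdo whwf hnpth
Hunk 3: at line 1 remove [mebsq,rdo] add [sdmto,cjvaz,ppihr] -> 7 lines: nwk bilr sdmto cjvaz ppihr whwf hnpth
Final line 5: ppihr

Answer: ppihr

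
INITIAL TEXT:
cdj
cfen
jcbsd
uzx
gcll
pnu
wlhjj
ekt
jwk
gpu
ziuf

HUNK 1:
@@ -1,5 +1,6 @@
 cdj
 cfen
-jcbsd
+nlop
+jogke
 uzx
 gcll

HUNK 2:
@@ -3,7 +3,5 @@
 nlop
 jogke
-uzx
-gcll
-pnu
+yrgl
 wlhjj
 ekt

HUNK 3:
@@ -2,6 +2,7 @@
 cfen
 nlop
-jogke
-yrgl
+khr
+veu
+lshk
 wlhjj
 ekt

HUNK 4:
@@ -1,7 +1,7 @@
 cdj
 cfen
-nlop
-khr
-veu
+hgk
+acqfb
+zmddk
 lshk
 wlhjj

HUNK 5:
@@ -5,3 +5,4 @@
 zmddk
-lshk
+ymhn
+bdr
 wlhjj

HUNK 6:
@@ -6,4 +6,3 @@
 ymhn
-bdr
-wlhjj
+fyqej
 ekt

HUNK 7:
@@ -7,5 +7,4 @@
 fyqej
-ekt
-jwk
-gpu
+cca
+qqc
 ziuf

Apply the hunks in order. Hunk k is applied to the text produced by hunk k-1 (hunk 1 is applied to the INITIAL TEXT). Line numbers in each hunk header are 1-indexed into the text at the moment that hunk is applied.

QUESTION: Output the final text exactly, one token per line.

Answer: cdj
cfen
hgk
acqfb
zmddk
ymhn
fyqej
cca
qqc
ziuf

Derivation:
Hunk 1: at line 1 remove [jcbsd] add [nlop,jogke] -> 12 lines: cdj cfen nlop jogke uzx gcll pnu wlhjj ekt jwk gpu ziuf
Hunk 2: at line 3 remove [uzx,gcll,pnu] add [yrgl] -> 10 lines: cdj cfen nlop jogke yrgl wlhjj ekt jwk gpu ziuf
Hunk 3: at line 2 remove [jogke,yrgl] add [khr,veu,lshk] -> 11 lines: cdj cfen nlop khr veu lshk wlhjj ekt jwk gpu ziuf
Hunk 4: at line 1 remove [nlop,khr,veu] add [hgk,acqfb,zmddk] -> 11 lines: cdj cfen hgk acqfb zmddk lshk wlhjj ekt jwk gpu ziuf
Hunk 5: at line 5 remove [lshk] add [ymhn,bdr] -> 12 lines: cdj cfen hgk acqfb zmddk ymhn bdr wlhjj ekt jwk gpu ziuf
Hunk 6: at line 6 remove [bdr,wlhjj] add [fyqej] -> 11 lines: cdj cfen hgk acqfb zmddk ymhn fyqej ekt jwk gpu ziuf
Hunk 7: at line 7 remove [ekt,jwk,gpu] add [cca,qqc] -> 10 lines: cdj cfen hgk acqfb zmddk ymhn fyqej cca qqc ziuf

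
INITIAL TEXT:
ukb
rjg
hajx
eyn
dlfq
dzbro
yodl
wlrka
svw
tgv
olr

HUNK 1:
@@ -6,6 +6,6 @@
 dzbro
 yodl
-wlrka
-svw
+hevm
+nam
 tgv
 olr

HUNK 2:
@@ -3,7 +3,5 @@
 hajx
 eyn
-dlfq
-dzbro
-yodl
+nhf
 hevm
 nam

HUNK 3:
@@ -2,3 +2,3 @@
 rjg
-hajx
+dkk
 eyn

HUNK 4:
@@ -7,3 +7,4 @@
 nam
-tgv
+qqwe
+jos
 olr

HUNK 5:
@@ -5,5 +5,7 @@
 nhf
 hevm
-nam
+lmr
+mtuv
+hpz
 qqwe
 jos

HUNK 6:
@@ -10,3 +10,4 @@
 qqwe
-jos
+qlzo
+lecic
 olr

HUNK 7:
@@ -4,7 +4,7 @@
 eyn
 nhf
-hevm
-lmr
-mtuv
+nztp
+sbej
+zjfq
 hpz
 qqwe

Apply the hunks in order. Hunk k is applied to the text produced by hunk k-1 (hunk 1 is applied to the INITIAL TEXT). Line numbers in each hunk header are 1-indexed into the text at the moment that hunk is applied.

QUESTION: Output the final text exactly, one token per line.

Hunk 1: at line 6 remove [wlrka,svw] add [hevm,nam] -> 11 lines: ukb rjg hajx eyn dlfq dzbro yodl hevm nam tgv olr
Hunk 2: at line 3 remove [dlfq,dzbro,yodl] add [nhf] -> 9 lines: ukb rjg hajx eyn nhf hevm nam tgv olr
Hunk 3: at line 2 remove [hajx] add [dkk] -> 9 lines: ukb rjg dkk eyn nhf hevm nam tgv olr
Hunk 4: at line 7 remove [tgv] add [qqwe,jos] -> 10 lines: ukb rjg dkk eyn nhf hevm nam qqwe jos olr
Hunk 5: at line 5 remove [nam] add [lmr,mtuv,hpz] -> 12 lines: ukb rjg dkk eyn nhf hevm lmr mtuv hpz qqwe jos olr
Hunk 6: at line 10 remove [jos] add [qlzo,lecic] -> 13 lines: ukb rjg dkk eyn nhf hevm lmr mtuv hpz qqwe qlzo lecic olr
Hunk 7: at line 4 remove [hevm,lmr,mtuv] add [nztp,sbej,zjfq] -> 13 lines: ukb rjg dkk eyn nhf nztp sbej zjfq hpz qqwe qlzo lecic olr

Answer: ukb
rjg
dkk
eyn
nhf
nztp
sbej
zjfq
hpz
qqwe
qlzo
lecic
olr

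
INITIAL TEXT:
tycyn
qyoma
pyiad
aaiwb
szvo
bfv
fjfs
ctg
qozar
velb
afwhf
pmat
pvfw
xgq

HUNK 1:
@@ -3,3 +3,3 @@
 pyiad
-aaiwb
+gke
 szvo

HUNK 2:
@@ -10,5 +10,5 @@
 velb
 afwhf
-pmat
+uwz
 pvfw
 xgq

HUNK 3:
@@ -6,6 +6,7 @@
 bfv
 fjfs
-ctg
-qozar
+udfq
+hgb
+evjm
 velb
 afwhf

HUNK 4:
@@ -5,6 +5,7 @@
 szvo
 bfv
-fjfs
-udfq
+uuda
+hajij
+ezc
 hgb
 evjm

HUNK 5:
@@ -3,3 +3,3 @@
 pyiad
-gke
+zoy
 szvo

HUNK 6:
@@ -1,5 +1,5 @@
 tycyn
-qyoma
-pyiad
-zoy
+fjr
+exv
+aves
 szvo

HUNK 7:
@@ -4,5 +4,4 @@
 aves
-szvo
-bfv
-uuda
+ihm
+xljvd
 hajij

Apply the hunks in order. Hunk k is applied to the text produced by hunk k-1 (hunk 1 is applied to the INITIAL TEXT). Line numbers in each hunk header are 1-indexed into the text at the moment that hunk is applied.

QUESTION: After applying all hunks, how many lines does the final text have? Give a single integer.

Hunk 1: at line 3 remove [aaiwb] add [gke] -> 14 lines: tycyn qyoma pyiad gke szvo bfv fjfs ctg qozar velb afwhf pmat pvfw xgq
Hunk 2: at line 10 remove [pmat] add [uwz] -> 14 lines: tycyn qyoma pyiad gke szvo bfv fjfs ctg qozar velb afwhf uwz pvfw xgq
Hunk 3: at line 6 remove [ctg,qozar] add [udfq,hgb,evjm] -> 15 lines: tycyn qyoma pyiad gke szvo bfv fjfs udfq hgb evjm velb afwhf uwz pvfw xgq
Hunk 4: at line 5 remove [fjfs,udfq] add [uuda,hajij,ezc] -> 16 lines: tycyn qyoma pyiad gke szvo bfv uuda hajij ezc hgb evjm velb afwhf uwz pvfw xgq
Hunk 5: at line 3 remove [gke] add [zoy] -> 16 lines: tycyn qyoma pyiad zoy szvo bfv uuda hajij ezc hgb evjm velb afwhf uwz pvfw xgq
Hunk 6: at line 1 remove [qyoma,pyiad,zoy] add [fjr,exv,aves] -> 16 lines: tycyn fjr exv aves szvo bfv uuda hajij ezc hgb evjm velb afwhf uwz pvfw xgq
Hunk 7: at line 4 remove [szvo,bfv,uuda] add [ihm,xljvd] -> 15 lines: tycyn fjr exv aves ihm xljvd hajij ezc hgb evjm velb afwhf uwz pvfw xgq
Final line count: 15

Answer: 15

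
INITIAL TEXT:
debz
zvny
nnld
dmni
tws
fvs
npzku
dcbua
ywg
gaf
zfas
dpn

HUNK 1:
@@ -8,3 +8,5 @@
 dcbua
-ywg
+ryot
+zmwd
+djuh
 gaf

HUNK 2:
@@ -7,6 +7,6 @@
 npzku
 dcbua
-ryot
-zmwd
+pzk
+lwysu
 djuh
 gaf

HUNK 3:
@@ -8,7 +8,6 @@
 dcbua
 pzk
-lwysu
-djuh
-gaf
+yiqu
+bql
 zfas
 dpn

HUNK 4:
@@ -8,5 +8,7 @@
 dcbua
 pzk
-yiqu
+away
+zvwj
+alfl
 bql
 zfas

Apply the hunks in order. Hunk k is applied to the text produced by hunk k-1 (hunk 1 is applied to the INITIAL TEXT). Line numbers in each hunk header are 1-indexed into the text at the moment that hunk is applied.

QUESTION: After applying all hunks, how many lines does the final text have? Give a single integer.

Answer: 15

Derivation:
Hunk 1: at line 8 remove [ywg] add [ryot,zmwd,djuh] -> 14 lines: debz zvny nnld dmni tws fvs npzku dcbua ryot zmwd djuh gaf zfas dpn
Hunk 2: at line 7 remove [ryot,zmwd] add [pzk,lwysu] -> 14 lines: debz zvny nnld dmni tws fvs npzku dcbua pzk lwysu djuh gaf zfas dpn
Hunk 3: at line 8 remove [lwysu,djuh,gaf] add [yiqu,bql] -> 13 lines: debz zvny nnld dmni tws fvs npzku dcbua pzk yiqu bql zfas dpn
Hunk 4: at line 8 remove [yiqu] add [away,zvwj,alfl] -> 15 lines: debz zvny nnld dmni tws fvs npzku dcbua pzk away zvwj alfl bql zfas dpn
Final line count: 15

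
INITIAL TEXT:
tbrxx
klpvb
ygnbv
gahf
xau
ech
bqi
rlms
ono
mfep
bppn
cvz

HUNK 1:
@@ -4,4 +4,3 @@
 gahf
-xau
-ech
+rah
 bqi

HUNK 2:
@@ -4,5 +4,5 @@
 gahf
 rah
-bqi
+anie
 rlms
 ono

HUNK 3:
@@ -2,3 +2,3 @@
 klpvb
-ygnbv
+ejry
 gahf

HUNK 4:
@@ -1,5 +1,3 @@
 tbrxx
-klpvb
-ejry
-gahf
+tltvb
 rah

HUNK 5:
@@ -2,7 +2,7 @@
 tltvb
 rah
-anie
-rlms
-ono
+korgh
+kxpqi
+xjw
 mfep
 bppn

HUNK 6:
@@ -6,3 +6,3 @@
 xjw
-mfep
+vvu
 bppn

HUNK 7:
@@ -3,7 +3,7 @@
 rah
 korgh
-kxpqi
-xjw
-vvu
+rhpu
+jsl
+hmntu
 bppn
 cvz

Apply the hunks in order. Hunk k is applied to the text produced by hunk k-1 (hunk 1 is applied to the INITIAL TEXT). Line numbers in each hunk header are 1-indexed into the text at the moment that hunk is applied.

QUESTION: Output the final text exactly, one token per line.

Hunk 1: at line 4 remove [xau,ech] add [rah] -> 11 lines: tbrxx klpvb ygnbv gahf rah bqi rlms ono mfep bppn cvz
Hunk 2: at line 4 remove [bqi] add [anie] -> 11 lines: tbrxx klpvb ygnbv gahf rah anie rlms ono mfep bppn cvz
Hunk 3: at line 2 remove [ygnbv] add [ejry] -> 11 lines: tbrxx klpvb ejry gahf rah anie rlms ono mfep bppn cvz
Hunk 4: at line 1 remove [klpvb,ejry,gahf] add [tltvb] -> 9 lines: tbrxx tltvb rah anie rlms ono mfep bppn cvz
Hunk 5: at line 2 remove [anie,rlms,ono] add [korgh,kxpqi,xjw] -> 9 lines: tbrxx tltvb rah korgh kxpqi xjw mfep bppn cvz
Hunk 6: at line 6 remove [mfep] add [vvu] -> 9 lines: tbrxx tltvb rah korgh kxpqi xjw vvu bppn cvz
Hunk 7: at line 3 remove [kxpqi,xjw,vvu] add [rhpu,jsl,hmntu] -> 9 lines: tbrxx tltvb rah korgh rhpu jsl hmntu bppn cvz

Answer: tbrxx
tltvb
rah
korgh
rhpu
jsl
hmntu
bppn
cvz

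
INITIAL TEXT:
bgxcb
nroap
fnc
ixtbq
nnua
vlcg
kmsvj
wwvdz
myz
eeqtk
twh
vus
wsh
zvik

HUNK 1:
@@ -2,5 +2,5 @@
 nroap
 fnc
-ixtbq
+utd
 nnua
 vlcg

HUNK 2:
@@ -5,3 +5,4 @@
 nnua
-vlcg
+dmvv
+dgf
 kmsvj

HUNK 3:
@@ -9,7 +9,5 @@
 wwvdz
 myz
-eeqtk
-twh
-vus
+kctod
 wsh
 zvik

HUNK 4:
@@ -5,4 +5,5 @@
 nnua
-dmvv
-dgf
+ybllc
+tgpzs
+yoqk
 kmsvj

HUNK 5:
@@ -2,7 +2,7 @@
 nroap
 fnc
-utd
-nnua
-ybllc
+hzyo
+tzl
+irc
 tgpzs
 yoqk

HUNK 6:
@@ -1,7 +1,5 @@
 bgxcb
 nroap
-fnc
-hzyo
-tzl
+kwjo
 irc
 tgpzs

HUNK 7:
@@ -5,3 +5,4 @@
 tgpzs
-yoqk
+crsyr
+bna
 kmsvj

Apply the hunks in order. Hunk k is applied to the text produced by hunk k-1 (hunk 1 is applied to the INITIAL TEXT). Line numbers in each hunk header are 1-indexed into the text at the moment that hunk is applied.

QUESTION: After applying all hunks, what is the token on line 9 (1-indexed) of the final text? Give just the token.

Answer: wwvdz

Derivation:
Hunk 1: at line 2 remove [ixtbq] add [utd] -> 14 lines: bgxcb nroap fnc utd nnua vlcg kmsvj wwvdz myz eeqtk twh vus wsh zvik
Hunk 2: at line 5 remove [vlcg] add [dmvv,dgf] -> 15 lines: bgxcb nroap fnc utd nnua dmvv dgf kmsvj wwvdz myz eeqtk twh vus wsh zvik
Hunk 3: at line 9 remove [eeqtk,twh,vus] add [kctod] -> 13 lines: bgxcb nroap fnc utd nnua dmvv dgf kmsvj wwvdz myz kctod wsh zvik
Hunk 4: at line 5 remove [dmvv,dgf] add [ybllc,tgpzs,yoqk] -> 14 lines: bgxcb nroap fnc utd nnua ybllc tgpzs yoqk kmsvj wwvdz myz kctod wsh zvik
Hunk 5: at line 2 remove [utd,nnua,ybllc] add [hzyo,tzl,irc] -> 14 lines: bgxcb nroap fnc hzyo tzl irc tgpzs yoqk kmsvj wwvdz myz kctod wsh zvik
Hunk 6: at line 1 remove [fnc,hzyo,tzl] add [kwjo] -> 12 lines: bgxcb nroap kwjo irc tgpzs yoqk kmsvj wwvdz myz kctod wsh zvik
Hunk 7: at line 5 remove [yoqk] add [crsyr,bna] -> 13 lines: bgxcb nroap kwjo irc tgpzs crsyr bna kmsvj wwvdz myz kctod wsh zvik
Final line 9: wwvdz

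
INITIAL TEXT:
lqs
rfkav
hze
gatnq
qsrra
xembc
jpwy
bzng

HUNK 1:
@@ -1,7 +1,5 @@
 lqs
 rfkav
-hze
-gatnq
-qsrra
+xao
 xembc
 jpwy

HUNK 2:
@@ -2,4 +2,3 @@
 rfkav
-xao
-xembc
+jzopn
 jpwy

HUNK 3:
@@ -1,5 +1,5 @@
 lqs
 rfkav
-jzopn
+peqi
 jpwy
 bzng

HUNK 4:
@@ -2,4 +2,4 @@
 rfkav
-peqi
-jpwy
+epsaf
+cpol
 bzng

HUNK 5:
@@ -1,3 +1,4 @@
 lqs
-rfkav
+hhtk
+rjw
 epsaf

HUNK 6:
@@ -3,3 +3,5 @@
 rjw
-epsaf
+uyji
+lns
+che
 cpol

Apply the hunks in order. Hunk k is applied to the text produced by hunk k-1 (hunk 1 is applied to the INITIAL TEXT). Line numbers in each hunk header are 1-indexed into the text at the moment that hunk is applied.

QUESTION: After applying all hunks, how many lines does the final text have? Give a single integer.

Answer: 8

Derivation:
Hunk 1: at line 1 remove [hze,gatnq,qsrra] add [xao] -> 6 lines: lqs rfkav xao xembc jpwy bzng
Hunk 2: at line 2 remove [xao,xembc] add [jzopn] -> 5 lines: lqs rfkav jzopn jpwy bzng
Hunk 3: at line 1 remove [jzopn] add [peqi] -> 5 lines: lqs rfkav peqi jpwy bzng
Hunk 4: at line 2 remove [peqi,jpwy] add [epsaf,cpol] -> 5 lines: lqs rfkav epsaf cpol bzng
Hunk 5: at line 1 remove [rfkav] add [hhtk,rjw] -> 6 lines: lqs hhtk rjw epsaf cpol bzng
Hunk 6: at line 3 remove [epsaf] add [uyji,lns,che] -> 8 lines: lqs hhtk rjw uyji lns che cpol bzng
Final line count: 8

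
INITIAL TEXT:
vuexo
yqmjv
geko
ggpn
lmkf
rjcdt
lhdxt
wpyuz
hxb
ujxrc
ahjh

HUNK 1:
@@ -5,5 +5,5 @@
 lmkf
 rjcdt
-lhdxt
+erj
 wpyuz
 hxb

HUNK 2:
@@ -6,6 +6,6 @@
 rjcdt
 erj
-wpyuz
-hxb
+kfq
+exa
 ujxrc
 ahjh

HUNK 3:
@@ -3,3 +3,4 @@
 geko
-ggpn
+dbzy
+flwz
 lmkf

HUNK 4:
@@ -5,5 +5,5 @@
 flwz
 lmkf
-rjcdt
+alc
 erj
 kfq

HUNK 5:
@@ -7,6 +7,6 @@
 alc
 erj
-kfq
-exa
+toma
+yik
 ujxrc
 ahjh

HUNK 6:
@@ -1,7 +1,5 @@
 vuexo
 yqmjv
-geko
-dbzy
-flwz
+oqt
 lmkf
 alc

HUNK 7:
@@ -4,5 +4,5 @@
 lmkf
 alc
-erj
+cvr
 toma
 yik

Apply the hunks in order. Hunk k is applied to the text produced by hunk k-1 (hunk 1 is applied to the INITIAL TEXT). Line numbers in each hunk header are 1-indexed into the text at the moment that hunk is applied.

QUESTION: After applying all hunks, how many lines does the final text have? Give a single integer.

Hunk 1: at line 5 remove [lhdxt] add [erj] -> 11 lines: vuexo yqmjv geko ggpn lmkf rjcdt erj wpyuz hxb ujxrc ahjh
Hunk 2: at line 6 remove [wpyuz,hxb] add [kfq,exa] -> 11 lines: vuexo yqmjv geko ggpn lmkf rjcdt erj kfq exa ujxrc ahjh
Hunk 3: at line 3 remove [ggpn] add [dbzy,flwz] -> 12 lines: vuexo yqmjv geko dbzy flwz lmkf rjcdt erj kfq exa ujxrc ahjh
Hunk 4: at line 5 remove [rjcdt] add [alc] -> 12 lines: vuexo yqmjv geko dbzy flwz lmkf alc erj kfq exa ujxrc ahjh
Hunk 5: at line 7 remove [kfq,exa] add [toma,yik] -> 12 lines: vuexo yqmjv geko dbzy flwz lmkf alc erj toma yik ujxrc ahjh
Hunk 6: at line 1 remove [geko,dbzy,flwz] add [oqt] -> 10 lines: vuexo yqmjv oqt lmkf alc erj toma yik ujxrc ahjh
Hunk 7: at line 4 remove [erj] add [cvr] -> 10 lines: vuexo yqmjv oqt lmkf alc cvr toma yik ujxrc ahjh
Final line count: 10

Answer: 10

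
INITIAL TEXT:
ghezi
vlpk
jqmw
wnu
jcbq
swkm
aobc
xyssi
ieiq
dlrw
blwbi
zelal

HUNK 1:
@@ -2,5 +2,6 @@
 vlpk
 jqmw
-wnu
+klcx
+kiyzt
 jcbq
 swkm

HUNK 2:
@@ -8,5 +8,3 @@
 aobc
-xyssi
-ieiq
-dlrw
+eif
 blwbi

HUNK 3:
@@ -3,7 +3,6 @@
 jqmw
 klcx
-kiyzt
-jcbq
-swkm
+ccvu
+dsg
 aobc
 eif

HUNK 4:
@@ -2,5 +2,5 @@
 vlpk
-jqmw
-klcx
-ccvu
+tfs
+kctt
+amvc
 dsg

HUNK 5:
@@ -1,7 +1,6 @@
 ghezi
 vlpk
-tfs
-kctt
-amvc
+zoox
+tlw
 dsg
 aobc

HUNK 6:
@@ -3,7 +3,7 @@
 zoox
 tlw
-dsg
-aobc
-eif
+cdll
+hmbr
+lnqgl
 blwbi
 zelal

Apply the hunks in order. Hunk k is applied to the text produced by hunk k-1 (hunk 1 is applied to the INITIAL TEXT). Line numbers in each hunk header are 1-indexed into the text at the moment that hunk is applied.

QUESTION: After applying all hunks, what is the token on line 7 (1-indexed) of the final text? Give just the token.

Answer: lnqgl

Derivation:
Hunk 1: at line 2 remove [wnu] add [klcx,kiyzt] -> 13 lines: ghezi vlpk jqmw klcx kiyzt jcbq swkm aobc xyssi ieiq dlrw blwbi zelal
Hunk 2: at line 8 remove [xyssi,ieiq,dlrw] add [eif] -> 11 lines: ghezi vlpk jqmw klcx kiyzt jcbq swkm aobc eif blwbi zelal
Hunk 3: at line 3 remove [kiyzt,jcbq,swkm] add [ccvu,dsg] -> 10 lines: ghezi vlpk jqmw klcx ccvu dsg aobc eif blwbi zelal
Hunk 4: at line 2 remove [jqmw,klcx,ccvu] add [tfs,kctt,amvc] -> 10 lines: ghezi vlpk tfs kctt amvc dsg aobc eif blwbi zelal
Hunk 5: at line 1 remove [tfs,kctt,amvc] add [zoox,tlw] -> 9 lines: ghezi vlpk zoox tlw dsg aobc eif blwbi zelal
Hunk 6: at line 3 remove [dsg,aobc,eif] add [cdll,hmbr,lnqgl] -> 9 lines: ghezi vlpk zoox tlw cdll hmbr lnqgl blwbi zelal
Final line 7: lnqgl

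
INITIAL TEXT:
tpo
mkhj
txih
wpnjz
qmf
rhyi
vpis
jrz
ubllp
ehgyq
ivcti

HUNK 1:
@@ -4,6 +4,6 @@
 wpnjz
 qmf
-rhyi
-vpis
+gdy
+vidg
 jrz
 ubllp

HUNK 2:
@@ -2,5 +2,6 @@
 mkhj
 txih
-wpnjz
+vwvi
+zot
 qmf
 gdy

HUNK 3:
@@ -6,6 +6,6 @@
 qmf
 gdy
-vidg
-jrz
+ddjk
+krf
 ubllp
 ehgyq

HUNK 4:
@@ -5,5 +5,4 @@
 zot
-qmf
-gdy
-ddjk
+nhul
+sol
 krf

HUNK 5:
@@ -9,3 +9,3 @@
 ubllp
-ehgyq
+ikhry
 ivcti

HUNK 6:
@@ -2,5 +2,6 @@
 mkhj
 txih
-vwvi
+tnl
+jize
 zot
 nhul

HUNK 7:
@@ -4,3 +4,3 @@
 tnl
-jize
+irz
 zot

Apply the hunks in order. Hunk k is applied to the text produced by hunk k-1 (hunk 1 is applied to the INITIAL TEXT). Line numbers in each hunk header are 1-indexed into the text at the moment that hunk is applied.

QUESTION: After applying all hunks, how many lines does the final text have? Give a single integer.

Answer: 12

Derivation:
Hunk 1: at line 4 remove [rhyi,vpis] add [gdy,vidg] -> 11 lines: tpo mkhj txih wpnjz qmf gdy vidg jrz ubllp ehgyq ivcti
Hunk 2: at line 2 remove [wpnjz] add [vwvi,zot] -> 12 lines: tpo mkhj txih vwvi zot qmf gdy vidg jrz ubllp ehgyq ivcti
Hunk 3: at line 6 remove [vidg,jrz] add [ddjk,krf] -> 12 lines: tpo mkhj txih vwvi zot qmf gdy ddjk krf ubllp ehgyq ivcti
Hunk 4: at line 5 remove [qmf,gdy,ddjk] add [nhul,sol] -> 11 lines: tpo mkhj txih vwvi zot nhul sol krf ubllp ehgyq ivcti
Hunk 5: at line 9 remove [ehgyq] add [ikhry] -> 11 lines: tpo mkhj txih vwvi zot nhul sol krf ubllp ikhry ivcti
Hunk 6: at line 2 remove [vwvi] add [tnl,jize] -> 12 lines: tpo mkhj txih tnl jize zot nhul sol krf ubllp ikhry ivcti
Hunk 7: at line 4 remove [jize] add [irz] -> 12 lines: tpo mkhj txih tnl irz zot nhul sol krf ubllp ikhry ivcti
Final line count: 12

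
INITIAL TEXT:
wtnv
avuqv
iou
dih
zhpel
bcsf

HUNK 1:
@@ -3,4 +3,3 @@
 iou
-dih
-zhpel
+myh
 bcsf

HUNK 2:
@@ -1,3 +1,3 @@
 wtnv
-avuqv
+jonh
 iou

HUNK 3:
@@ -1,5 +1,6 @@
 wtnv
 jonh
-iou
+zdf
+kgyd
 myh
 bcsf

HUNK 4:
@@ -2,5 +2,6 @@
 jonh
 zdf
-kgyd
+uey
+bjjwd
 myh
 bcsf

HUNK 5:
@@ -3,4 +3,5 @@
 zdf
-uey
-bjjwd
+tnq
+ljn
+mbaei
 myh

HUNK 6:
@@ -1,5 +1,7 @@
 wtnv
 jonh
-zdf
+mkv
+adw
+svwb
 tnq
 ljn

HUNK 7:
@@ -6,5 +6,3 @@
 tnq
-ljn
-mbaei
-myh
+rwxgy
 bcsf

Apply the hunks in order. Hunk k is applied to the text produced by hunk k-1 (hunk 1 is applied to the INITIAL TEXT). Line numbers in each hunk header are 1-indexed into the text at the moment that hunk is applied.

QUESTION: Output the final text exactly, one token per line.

Hunk 1: at line 3 remove [dih,zhpel] add [myh] -> 5 lines: wtnv avuqv iou myh bcsf
Hunk 2: at line 1 remove [avuqv] add [jonh] -> 5 lines: wtnv jonh iou myh bcsf
Hunk 3: at line 1 remove [iou] add [zdf,kgyd] -> 6 lines: wtnv jonh zdf kgyd myh bcsf
Hunk 4: at line 2 remove [kgyd] add [uey,bjjwd] -> 7 lines: wtnv jonh zdf uey bjjwd myh bcsf
Hunk 5: at line 3 remove [uey,bjjwd] add [tnq,ljn,mbaei] -> 8 lines: wtnv jonh zdf tnq ljn mbaei myh bcsf
Hunk 6: at line 1 remove [zdf] add [mkv,adw,svwb] -> 10 lines: wtnv jonh mkv adw svwb tnq ljn mbaei myh bcsf
Hunk 7: at line 6 remove [ljn,mbaei,myh] add [rwxgy] -> 8 lines: wtnv jonh mkv adw svwb tnq rwxgy bcsf

Answer: wtnv
jonh
mkv
adw
svwb
tnq
rwxgy
bcsf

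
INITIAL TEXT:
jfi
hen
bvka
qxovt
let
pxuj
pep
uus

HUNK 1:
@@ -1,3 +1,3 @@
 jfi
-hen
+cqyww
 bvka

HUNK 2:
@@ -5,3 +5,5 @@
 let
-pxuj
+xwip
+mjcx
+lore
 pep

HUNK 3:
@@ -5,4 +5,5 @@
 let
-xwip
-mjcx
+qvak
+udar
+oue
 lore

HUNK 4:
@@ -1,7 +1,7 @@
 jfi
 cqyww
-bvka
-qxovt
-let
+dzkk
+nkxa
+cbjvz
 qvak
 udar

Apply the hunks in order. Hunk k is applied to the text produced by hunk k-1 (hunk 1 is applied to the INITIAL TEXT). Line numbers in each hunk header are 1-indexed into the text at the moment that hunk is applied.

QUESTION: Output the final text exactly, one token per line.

Answer: jfi
cqyww
dzkk
nkxa
cbjvz
qvak
udar
oue
lore
pep
uus

Derivation:
Hunk 1: at line 1 remove [hen] add [cqyww] -> 8 lines: jfi cqyww bvka qxovt let pxuj pep uus
Hunk 2: at line 5 remove [pxuj] add [xwip,mjcx,lore] -> 10 lines: jfi cqyww bvka qxovt let xwip mjcx lore pep uus
Hunk 3: at line 5 remove [xwip,mjcx] add [qvak,udar,oue] -> 11 lines: jfi cqyww bvka qxovt let qvak udar oue lore pep uus
Hunk 4: at line 1 remove [bvka,qxovt,let] add [dzkk,nkxa,cbjvz] -> 11 lines: jfi cqyww dzkk nkxa cbjvz qvak udar oue lore pep uus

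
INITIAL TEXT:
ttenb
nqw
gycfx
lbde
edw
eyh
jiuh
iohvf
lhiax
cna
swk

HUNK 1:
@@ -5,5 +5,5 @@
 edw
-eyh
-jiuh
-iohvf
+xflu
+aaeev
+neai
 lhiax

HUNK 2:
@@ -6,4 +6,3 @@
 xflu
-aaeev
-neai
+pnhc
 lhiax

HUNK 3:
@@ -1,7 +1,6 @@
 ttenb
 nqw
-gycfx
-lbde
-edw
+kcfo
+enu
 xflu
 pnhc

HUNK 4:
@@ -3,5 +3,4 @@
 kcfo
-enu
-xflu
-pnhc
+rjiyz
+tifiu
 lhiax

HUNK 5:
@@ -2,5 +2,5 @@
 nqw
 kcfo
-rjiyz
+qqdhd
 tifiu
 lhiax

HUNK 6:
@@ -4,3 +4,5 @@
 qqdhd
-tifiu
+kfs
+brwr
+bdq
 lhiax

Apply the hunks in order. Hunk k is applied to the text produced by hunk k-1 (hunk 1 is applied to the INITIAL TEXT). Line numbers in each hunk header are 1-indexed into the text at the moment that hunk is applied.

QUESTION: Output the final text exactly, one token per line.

Answer: ttenb
nqw
kcfo
qqdhd
kfs
brwr
bdq
lhiax
cna
swk

Derivation:
Hunk 1: at line 5 remove [eyh,jiuh,iohvf] add [xflu,aaeev,neai] -> 11 lines: ttenb nqw gycfx lbde edw xflu aaeev neai lhiax cna swk
Hunk 2: at line 6 remove [aaeev,neai] add [pnhc] -> 10 lines: ttenb nqw gycfx lbde edw xflu pnhc lhiax cna swk
Hunk 3: at line 1 remove [gycfx,lbde,edw] add [kcfo,enu] -> 9 lines: ttenb nqw kcfo enu xflu pnhc lhiax cna swk
Hunk 4: at line 3 remove [enu,xflu,pnhc] add [rjiyz,tifiu] -> 8 lines: ttenb nqw kcfo rjiyz tifiu lhiax cna swk
Hunk 5: at line 2 remove [rjiyz] add [qqdhd] -> 8 lines: ttenb nqw kcfo qqdhd tifiu lhiax cna swk
Hunk 6: at line 4 remove [tifiu] add [kfs,brwr,bdq] -> 10 lines: ttenb nqw kcfo qqdhd kfs brwr bdq lhiax cna swk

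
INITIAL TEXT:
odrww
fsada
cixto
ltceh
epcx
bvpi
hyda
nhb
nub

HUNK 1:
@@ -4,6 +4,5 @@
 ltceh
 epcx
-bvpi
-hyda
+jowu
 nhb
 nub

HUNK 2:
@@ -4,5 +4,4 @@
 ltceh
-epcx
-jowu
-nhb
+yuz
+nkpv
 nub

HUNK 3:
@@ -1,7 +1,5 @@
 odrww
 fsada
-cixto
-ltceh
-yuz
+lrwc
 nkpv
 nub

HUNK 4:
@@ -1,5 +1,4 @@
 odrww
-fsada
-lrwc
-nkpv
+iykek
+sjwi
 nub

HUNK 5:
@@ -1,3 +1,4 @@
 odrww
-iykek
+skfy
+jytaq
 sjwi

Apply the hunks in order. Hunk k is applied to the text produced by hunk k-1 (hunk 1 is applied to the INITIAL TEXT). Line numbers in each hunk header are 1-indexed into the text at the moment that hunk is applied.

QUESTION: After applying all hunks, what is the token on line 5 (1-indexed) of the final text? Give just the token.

Hunk 1: at line 4 remove [bvpi,hyda] add [jowu] -> 8 lines: odrww fsada cixto ltceh epcx jowu nhb nub
Hunk 2: at line 4 remove [epcx,jowu,nhb] add [yuz,nkpv] -> 7 lines: odrww fsada cixto ltceh yuz nkpv nub
Hunk 3: at line 1 remove [cixto,ltceh,yuz] add [lrwc] -> 5 lines: odrww fsada lrwc nkpv nub
Hunk 4: at line 1 remove [fsada,lrwc,nkpv] add [iykek,sjwi] -> 4 lines: odrww iykek sjwi nub
Hunk 5: at line 1 remove [iykek] add [skfy,jytaq] -> 5 lines: odrww skfy jytaq sjwi nub
Final line 5: nub

Answer: nub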